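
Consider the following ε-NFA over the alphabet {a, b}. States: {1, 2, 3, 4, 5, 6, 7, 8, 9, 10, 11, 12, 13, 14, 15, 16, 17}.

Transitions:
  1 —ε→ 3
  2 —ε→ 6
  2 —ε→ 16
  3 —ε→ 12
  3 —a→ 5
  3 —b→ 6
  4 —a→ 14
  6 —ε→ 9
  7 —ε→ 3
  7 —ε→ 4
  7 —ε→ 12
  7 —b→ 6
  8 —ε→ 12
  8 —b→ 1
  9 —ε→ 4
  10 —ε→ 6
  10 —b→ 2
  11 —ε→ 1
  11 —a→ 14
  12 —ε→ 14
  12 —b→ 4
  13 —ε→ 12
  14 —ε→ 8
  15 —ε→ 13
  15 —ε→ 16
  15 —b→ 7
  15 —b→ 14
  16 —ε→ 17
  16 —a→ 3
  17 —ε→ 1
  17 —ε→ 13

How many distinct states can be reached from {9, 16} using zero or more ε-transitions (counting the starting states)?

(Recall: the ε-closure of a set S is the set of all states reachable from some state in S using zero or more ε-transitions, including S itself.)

Start with {9, 16}.
From 9 via ε: add 4.
From 16 via ε: add 17.
From 17 via ε: add 1, 13.
From 1 via ε: add 3.
From 13 via ε: add 12.
From 12 via ε: add 14.
From 14 via ε: add 8.
ε-closure = {1, 3, 4, 8, 9, 12, 13, 14, 16, 17}, which has 10 states.

10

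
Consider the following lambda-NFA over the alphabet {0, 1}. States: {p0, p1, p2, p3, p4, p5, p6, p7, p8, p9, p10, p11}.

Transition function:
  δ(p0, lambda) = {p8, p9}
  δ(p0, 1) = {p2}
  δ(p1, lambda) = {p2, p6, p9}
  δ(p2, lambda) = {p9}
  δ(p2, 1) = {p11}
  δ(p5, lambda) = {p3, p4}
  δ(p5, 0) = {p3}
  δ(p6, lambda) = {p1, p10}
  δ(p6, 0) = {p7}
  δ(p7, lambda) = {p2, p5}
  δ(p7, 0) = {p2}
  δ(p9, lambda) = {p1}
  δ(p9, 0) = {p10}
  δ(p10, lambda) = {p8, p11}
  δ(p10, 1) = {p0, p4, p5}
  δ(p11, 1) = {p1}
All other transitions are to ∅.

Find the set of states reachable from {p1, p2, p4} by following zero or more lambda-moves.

Start with {p1, p2, p4}.
From p1 via lambda: add p6, p9.
From p6 via lambda: add p10.
From p10 via lambda: add p8, p11.
No new states can be added; the closed set is {p1, p2, p4, p6, p8, p9, p10, p11}.

{p1, p2, p4, p6, p8, p9, p10, p11}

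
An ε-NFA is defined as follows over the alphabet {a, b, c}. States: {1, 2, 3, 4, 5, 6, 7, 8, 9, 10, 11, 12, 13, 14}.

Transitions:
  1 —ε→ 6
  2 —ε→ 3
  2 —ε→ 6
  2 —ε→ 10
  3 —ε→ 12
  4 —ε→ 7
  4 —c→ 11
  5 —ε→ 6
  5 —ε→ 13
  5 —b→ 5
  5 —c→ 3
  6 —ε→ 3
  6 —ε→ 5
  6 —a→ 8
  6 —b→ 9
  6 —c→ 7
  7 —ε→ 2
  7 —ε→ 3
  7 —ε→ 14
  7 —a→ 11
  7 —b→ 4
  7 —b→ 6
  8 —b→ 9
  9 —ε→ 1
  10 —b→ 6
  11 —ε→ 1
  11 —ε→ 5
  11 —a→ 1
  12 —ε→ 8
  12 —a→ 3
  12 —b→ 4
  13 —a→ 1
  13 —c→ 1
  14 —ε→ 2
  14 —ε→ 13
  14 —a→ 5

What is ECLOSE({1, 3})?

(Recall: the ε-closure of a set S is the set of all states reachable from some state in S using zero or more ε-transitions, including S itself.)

{1, 3, 5, 6, 8, 12, 13}

Start with {1, 3}.
From 1 via ε: add 6.
From 3 via ε: add 12.
From 6 via ε: add 5.
From 12 via ε: add 8.
From 5 via ε: add 13.
No new states can be added; the closed set is {1, 3, 5, 6, 8, 12, 13}.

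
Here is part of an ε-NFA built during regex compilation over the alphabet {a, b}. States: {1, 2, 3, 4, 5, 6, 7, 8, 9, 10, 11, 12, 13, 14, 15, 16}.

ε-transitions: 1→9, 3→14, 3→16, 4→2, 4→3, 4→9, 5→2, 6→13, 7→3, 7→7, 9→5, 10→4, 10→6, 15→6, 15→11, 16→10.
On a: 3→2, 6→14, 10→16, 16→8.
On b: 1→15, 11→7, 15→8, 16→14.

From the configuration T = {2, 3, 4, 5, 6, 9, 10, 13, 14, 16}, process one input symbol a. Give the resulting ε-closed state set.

{2, 3, 4, 5, 6, 8, 9, 10, 13, 14, 16}

3 on a → {2}.
6 on a → {14}.
10 on a → {16}.
16 on a → {8}.
No a-transition from 2, 4, 5, 9, 13, 14.
Union after reading a: {2, 8, 14, 16}.
Now take the ε-closure:
From 16 via ε: add 10.
From 10 via ε: add 4, 6.
From 4 via ε: add 3, 9.
From 6 via ε: add 13.
From 9 via ε: add 5.
No new states can be added; the closed set is {2, 3, 4, 5, 6, 8, 9, 10, 13, 14, 16}.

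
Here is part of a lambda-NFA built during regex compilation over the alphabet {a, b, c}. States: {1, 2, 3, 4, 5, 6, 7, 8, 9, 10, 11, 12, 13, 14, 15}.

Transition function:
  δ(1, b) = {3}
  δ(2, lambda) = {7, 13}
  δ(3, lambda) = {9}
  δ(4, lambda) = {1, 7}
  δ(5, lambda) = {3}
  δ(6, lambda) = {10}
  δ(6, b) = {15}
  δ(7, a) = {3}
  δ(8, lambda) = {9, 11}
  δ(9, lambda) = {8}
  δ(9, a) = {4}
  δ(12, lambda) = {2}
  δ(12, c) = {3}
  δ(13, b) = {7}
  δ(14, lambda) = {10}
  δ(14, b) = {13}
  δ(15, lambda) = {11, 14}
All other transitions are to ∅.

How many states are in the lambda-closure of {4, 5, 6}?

Start with {4, 5, 6}.
From 4 via lambda: add 1, 7.
From 5 via lambda: add 3.
From 6 via lambda: add 10.
From 3 via lambda: add 9.
From 9 via lambda: add 8.
From 8 via lambda: add 11.
lambda-closure = {1, 3, 4, 5, 6, 7, 8, 9, 10, 11}, which has 10 states.

10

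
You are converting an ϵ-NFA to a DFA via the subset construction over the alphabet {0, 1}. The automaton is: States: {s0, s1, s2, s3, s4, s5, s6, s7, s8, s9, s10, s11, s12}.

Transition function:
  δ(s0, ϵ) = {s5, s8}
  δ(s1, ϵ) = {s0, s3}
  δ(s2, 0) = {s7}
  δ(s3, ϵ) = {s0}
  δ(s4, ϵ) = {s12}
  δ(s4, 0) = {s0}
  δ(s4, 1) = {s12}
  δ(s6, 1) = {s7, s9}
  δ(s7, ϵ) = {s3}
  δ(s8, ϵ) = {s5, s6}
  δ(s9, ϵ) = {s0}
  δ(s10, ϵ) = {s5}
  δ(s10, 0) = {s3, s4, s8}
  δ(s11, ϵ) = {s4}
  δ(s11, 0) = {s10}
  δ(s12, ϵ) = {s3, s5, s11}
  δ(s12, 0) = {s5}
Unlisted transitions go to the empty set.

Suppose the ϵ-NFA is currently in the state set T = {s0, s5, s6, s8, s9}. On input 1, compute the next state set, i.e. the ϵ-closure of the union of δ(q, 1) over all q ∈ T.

s6 on 1 → {s7, s9}.
No 1-transition from s0, s5, s8, s9.
Union after reading 1: {s7, s9}.
Now take the ϵ-closure:
From s7 via ϵ: add s3.
From s9 via ϵ: add s0.
From s0 via ϵ: add s5, s8.
From s8 via ϵ: add s6.
No new states can be added; the closed set is {s0, s3, s5, s6, s7, s8, s9}.

{s0, s3, s5, s6, s7, s8, s9}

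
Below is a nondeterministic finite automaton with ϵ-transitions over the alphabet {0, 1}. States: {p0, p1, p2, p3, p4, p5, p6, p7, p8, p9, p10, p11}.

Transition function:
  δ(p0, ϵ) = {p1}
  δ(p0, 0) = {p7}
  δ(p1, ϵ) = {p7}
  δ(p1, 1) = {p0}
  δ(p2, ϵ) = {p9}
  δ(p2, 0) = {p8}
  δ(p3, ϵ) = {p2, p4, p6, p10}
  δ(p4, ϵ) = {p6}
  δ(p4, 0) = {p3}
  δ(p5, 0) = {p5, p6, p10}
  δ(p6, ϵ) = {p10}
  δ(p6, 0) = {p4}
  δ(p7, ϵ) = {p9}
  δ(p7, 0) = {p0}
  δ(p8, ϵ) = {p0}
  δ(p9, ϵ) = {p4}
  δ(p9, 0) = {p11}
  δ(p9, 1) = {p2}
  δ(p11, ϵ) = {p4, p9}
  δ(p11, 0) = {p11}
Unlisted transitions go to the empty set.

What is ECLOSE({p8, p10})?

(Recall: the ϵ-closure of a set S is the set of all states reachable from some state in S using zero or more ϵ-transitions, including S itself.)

Start with {p8, p10}.
From p8 via ϵ: add p0.
From p0 via ϵ: add p1.
From p1 via ϵ: add p7.
From p7 via ϵ: add p9.
From p9 via ϵ: add p4.
From p4 via ϵ: add p6.
No new states can be added; the closed set is {p0, p1, p4, p6, p7, p8, p9, p10}.

{p0, p1, p4, p6, p7, p8, p9, p10}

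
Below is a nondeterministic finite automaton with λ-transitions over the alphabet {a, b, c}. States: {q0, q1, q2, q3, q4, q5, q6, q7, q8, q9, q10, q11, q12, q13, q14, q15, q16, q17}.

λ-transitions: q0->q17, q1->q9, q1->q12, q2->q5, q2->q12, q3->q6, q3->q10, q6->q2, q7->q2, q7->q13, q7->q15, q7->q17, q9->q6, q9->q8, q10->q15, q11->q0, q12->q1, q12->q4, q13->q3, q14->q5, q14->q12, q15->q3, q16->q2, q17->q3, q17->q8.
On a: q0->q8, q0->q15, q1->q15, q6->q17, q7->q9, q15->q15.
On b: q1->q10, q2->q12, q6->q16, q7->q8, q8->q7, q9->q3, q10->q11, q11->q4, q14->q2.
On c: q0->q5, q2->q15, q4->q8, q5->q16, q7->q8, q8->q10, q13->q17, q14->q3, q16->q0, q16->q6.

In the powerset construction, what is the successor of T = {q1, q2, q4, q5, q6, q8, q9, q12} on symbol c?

{q1, q2, q3, q4, q5, q6, q8, q9, q10, q12, q15, q16}

q2 on c → {q15}.
q4 on c → {q8}.
q5 on c → {q16}.
q8 on c → {q10}.
No c-transition from q1, q6, q9, q12.
Union after reading c: {q8, q10, q15, q16}.
Now take the λ-closure:
From q15 via λ: add q3.
From q16 via λ: add q2.
From q2 via λ: add q5, q12.
From q3 via λ: add q6.
From q12 via λ: add q1, q4.
From q1 via λ: add q9.
No new states can be added; the closed set is {q1, q2, q3, q4, q5, q6, q8, q9, q10, q12, q15, q16}.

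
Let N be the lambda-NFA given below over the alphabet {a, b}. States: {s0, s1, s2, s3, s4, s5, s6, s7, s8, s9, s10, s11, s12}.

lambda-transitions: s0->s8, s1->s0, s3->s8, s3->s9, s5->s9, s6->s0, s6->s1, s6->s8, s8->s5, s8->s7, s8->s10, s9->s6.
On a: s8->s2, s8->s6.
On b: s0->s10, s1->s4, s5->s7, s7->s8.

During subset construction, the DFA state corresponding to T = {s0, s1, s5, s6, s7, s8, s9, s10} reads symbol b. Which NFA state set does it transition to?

s0 on b → {s10}.
s1 on b → {s4}.
s5 on b → {s7}.
s7 on b → {s8}.
No b-transition from s6, s8, s9, s10.
Union after reading b: {s4, s7, s8, s10}.
Now take the lambda-closure:
From s8 via lambda: add s5.
From s5 via lambda: add s9.
From s9 via lambda: add s6.
From s6 via lambda: add s0, s1.
No new states can be added; the closed set is {s0, s1, s4, s5, s6, s7, s8, s9, s10}.

{s0, s1, s4, s5, s6, s7, s8, s9, s10}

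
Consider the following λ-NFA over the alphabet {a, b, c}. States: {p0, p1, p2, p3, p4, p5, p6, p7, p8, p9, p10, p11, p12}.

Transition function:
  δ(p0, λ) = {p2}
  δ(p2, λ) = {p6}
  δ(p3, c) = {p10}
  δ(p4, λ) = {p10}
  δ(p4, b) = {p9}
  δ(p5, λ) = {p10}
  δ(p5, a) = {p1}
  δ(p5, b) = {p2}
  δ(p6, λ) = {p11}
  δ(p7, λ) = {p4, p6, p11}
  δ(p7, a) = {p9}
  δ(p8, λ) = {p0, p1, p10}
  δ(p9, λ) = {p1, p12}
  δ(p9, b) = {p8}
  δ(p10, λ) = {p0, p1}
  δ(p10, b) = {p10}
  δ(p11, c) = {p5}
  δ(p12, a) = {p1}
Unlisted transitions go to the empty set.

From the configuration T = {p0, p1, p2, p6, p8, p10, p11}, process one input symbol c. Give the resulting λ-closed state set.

{p0, p1, p2, p5, p6, p10, p11}

p11 on c → {p5}.
No c-transition from p0, p1, p2, p6, p8, p10.
Union after reading c: {p5}.
Now take the λ-closure:
From p5 via λ: add p10.
From p10 via λ: add p0, p1.
From p0 via λ: add p2.
From p2 via λ: add p6.
From p6 via λ: add p11.
No new states can be added; the closed set is {p0, p1, p2, p5, p6, p10, p11}.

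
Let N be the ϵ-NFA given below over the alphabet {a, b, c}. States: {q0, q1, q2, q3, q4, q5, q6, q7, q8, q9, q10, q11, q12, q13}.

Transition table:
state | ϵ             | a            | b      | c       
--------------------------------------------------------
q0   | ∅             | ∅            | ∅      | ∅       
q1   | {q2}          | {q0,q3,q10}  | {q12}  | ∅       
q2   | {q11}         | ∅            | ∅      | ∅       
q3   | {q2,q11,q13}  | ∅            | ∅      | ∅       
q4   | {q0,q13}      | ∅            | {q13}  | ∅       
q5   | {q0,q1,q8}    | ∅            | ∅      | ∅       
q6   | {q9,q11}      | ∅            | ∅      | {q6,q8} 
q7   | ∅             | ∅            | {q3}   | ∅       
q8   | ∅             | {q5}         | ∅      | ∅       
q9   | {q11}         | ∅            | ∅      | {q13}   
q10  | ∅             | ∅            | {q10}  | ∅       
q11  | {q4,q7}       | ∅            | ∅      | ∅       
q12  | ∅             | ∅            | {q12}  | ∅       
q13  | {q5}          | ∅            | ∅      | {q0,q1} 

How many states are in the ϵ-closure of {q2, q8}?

Start with {q2, q8}.
From q2 via ϵ: add q11.
From q11 via ϵ: add q4, q7.
From q4 via ϵ: add q0, q13.
From q13 via ϵ: add q5.
From q5 via ϵ: add q1.
ϵ-closure = {q0, q1, q2, q4, q5, q7, q8, q11, q13}, which has 9 states.

9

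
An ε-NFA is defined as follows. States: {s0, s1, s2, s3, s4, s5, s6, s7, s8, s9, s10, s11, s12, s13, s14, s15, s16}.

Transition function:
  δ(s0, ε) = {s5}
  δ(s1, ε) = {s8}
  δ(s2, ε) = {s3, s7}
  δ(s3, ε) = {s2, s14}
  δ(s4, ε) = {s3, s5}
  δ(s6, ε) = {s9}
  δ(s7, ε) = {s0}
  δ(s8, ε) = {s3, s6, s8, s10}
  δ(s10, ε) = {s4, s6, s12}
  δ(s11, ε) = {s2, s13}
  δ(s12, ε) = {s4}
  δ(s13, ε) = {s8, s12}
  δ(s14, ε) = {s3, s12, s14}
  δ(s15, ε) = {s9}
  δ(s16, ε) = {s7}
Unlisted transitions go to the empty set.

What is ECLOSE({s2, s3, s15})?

{s0, s2, s3, s4, s5, s7, s9, s12, s14, s15}

Start with {s2, s3, s15}.
From s2 via ε: add s7.
From s3 via ε: add s14.
From s15 via ε: add s9.
From s7 via ε: add s0.
From s14 via ε: add s12.
From s0 via ε: add s5.
From s12 via ε: add s4.
No new states can be added; the closed set is {s0, s2, s3, s4, s5, s7, s9, s12, s14, s15}.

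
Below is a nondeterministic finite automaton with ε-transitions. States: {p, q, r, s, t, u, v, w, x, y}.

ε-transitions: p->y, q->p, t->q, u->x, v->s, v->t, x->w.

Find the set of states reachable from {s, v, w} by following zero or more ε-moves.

Start with {s, v, w}.
From v via ε: add t.
From t via ε: add q.
From q via ε: add p.
From p via ε: add y.
No new states can be added; the closed set is {p, q, s, t, v, w, y}.

{p, q, s, t, v, w, y}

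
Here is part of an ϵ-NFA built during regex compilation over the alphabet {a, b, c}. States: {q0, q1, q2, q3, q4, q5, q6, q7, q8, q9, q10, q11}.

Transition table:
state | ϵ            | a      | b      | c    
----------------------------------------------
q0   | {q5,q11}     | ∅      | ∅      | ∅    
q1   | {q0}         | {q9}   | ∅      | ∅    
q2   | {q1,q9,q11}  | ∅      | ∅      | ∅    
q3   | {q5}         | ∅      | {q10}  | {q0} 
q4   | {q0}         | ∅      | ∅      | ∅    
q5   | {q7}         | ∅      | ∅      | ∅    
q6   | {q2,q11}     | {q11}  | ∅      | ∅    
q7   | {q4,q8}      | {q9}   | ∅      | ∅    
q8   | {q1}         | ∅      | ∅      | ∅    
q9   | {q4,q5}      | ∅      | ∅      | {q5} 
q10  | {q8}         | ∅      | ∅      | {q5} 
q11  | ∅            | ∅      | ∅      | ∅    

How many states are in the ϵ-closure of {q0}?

Start with {q0}.
From q0 via ϵ: add q5, q11.
From q5 via ϵ: add q7.
From q7 via ϵ: add q4, q8.
From q8 via ϵ: add q1.
ϵ-closure = {q0, q1, q4, q5, q7, q8, q11}, which has 7 states.

7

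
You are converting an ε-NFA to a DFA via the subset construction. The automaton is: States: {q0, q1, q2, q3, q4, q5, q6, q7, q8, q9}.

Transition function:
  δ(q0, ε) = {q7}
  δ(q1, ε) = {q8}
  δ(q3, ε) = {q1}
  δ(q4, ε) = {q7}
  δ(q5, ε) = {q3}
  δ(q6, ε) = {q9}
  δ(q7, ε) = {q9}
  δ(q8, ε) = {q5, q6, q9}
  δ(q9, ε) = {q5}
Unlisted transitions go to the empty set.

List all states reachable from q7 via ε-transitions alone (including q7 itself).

Start with {q7}.
From q7 via ε: add q9.
From q9 via ε: add q5.
From q5 via ε: add q3.
From q3 via ε: add q1.
From q1 via ε: add q8.
From q8 via ε: add q6.
No new states can be added; the closed set is {q1, q3, q5, q6, q7, q8, q9}.

{q1, q3, q5, q6, q7, q8, q9}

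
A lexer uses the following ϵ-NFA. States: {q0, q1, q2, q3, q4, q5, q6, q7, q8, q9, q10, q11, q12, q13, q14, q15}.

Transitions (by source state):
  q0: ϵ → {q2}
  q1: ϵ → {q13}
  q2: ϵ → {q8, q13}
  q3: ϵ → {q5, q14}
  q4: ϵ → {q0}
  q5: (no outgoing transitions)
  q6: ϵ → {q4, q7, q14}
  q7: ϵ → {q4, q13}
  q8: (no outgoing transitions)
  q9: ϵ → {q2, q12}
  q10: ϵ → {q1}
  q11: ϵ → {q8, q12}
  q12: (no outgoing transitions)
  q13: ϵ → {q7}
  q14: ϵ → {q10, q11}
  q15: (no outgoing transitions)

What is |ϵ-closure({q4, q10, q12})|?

9

Start with {q4, q10, q12}.
From q4 via ϵ: add q0.
From q10 via ϵ: add q1.
From q0 via ϵ: add q2.
From q1 via ϵ: add q13.
From q2 via ϵ: add q8.
From q13 via ϵ: add q7.
ϵ-closure = {q0, q1, q2, q4, q7, q8, q10, q12, q13}, which has 9 states.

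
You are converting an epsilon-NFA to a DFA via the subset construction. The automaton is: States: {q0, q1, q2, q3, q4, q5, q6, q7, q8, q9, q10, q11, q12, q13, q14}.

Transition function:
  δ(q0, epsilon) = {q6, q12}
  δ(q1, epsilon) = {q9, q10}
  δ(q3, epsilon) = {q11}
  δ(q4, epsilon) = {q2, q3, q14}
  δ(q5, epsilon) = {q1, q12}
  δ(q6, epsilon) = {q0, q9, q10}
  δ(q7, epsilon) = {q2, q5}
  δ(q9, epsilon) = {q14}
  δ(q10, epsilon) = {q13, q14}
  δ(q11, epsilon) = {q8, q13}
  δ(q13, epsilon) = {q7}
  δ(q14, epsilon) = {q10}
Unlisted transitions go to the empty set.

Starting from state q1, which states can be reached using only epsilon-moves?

Start with {q1}.
From q1 via epsilon: add q9, q10.
From q9 via epsilon: add q14.
From q10 via epsilon: add q13.
From q13 via epsilon: add q7.
From q7 via epsilon: add q2, q5.
From q5 via epsilon: add q12.
No new states can be added; the closed set is {q1, q2, q5, q7, q9, q10, q12, q13, q14}.

{q1, q2, q5, q7, q9, q10, q12, q13, q14}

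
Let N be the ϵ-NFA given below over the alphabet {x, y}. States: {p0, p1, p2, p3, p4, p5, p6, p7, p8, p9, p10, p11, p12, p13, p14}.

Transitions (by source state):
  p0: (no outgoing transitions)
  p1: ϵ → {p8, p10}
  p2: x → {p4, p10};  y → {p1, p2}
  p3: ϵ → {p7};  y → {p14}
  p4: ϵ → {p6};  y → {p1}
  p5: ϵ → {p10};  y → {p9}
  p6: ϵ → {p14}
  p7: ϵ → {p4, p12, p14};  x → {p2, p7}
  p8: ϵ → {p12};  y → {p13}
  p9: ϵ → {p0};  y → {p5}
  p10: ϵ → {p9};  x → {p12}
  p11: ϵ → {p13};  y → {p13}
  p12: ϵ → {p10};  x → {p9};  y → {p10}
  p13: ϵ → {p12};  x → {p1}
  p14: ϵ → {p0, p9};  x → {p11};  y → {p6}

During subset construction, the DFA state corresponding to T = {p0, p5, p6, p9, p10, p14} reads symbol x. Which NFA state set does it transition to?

p10 on x → {p12}.
p14 on x → {p11}.
No x-transition from p0, p5, p6, p9.
Union after reading x: {p11, p12}.
Now take the ϵ-closure:
From p11 via ϵ: add p13.
From p12 via ϵ: add p10.
From p10 via ϵ: add p9.
From p9 via ϵ: add p0.
No new states can be added; the closed set is {p0, p9, p10, p11, p12, p13}.

{p0, p9, p10, p11, p12, p13}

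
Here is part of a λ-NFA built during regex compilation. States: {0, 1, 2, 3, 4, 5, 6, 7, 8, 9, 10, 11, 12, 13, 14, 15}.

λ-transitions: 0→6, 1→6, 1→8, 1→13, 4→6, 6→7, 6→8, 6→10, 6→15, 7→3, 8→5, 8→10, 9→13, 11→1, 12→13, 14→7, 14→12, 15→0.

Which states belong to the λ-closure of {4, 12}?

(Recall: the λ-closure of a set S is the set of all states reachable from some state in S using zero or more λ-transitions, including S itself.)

{0, 3, 4, 5, 6, 7, 8, 10, 12, 13, 15}

Start with {4, 12}.
From 4 via λ: add 6.
From 12 via λ: add 13.
From 6 via λ: add 7, 8, 10, 15.
From 7 via λ: add 3.
From 8 via λ: add 5.
From 15 via λ: add 0.
No new states can be added; the closed set is {0, 3, 4, 5, 6, 7, 8, 10, 12, 13, 15}.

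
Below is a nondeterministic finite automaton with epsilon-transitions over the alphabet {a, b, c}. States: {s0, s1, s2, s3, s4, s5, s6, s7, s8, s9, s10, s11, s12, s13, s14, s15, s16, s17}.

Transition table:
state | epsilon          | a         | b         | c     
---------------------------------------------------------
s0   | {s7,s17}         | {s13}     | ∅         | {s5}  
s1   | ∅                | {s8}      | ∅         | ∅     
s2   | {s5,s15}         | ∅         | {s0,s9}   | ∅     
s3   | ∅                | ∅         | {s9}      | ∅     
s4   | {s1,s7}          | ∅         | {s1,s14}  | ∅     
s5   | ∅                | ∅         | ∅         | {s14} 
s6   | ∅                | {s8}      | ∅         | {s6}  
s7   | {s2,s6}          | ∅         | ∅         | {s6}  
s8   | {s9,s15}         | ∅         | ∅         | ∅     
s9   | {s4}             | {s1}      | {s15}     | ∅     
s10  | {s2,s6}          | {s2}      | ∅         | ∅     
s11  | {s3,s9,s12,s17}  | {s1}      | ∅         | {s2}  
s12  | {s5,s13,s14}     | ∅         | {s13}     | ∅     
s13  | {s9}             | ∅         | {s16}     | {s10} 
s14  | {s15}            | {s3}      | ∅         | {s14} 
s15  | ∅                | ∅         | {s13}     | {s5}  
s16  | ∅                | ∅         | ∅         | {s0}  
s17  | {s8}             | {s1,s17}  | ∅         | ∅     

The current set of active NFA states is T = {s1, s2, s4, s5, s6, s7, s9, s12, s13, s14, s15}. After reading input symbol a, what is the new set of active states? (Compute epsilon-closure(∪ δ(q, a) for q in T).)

s1 on a → {s8}.
s6 on a → {s8}.
s9 on a → {s1}.
s14 on a → {s3}.
No a-transition from s2, s4, s5, s7, s12, s13, s15.
Union after reading a: {s1, s3, s8}.
Now take the epsilon-closure:
From s8 via epsilon: add s9, s15.
From s9 via epsilon: add s4.
From s4 via epsilon: add s7.
From s7 via epsilon: add s2, s6.
From s2 via epsilon: add s5.
No new states can be added; the closed set is {s1, s2, s3, s4, s5, s6, s7, s8, s9, s15}.

{s1, s2, s3, s4, s5, s6, s7, s8, s9, s15}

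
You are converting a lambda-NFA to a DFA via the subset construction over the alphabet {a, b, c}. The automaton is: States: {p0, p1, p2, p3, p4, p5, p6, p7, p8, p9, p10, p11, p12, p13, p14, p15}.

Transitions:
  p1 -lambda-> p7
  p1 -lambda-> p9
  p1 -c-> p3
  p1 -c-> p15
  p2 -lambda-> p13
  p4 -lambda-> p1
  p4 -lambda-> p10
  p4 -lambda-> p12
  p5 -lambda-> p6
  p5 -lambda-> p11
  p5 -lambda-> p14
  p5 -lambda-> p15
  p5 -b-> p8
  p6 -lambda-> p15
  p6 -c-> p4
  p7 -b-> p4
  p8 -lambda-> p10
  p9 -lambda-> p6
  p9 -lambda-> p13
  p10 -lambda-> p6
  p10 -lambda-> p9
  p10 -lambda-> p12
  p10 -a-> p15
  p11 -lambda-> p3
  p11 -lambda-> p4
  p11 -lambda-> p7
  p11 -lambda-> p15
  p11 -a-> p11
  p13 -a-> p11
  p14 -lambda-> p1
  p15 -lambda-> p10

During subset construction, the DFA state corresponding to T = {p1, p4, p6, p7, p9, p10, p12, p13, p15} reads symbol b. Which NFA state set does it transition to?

p7 on b → {p4}.
No b-transition from p1, p4, p6, p9, p10, p12, p13, p15.
Union after reading b: {p4}.
Now take the lambda-closure:
From p4 via lambda: add p1, p10, p12.
From p1 via lambda: add p7, p9.
From p10 via lambda: add p6.
From p6 via lambda: add p15.
From p9 via lambda: add p13.
No new states can be added; the closed set is {p1, p4, p6, p7, p9, p10, p12, p13, p15}.

{p1, p4, p6, p7, p9, p10, p12, p13, p15}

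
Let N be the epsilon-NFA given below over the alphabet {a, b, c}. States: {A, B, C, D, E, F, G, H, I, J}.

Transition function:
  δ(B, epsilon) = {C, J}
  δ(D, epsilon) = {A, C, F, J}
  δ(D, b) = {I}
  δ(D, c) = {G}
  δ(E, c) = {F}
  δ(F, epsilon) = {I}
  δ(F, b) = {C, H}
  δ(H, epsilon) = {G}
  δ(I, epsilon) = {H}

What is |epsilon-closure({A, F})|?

Start with {A, F}.
From F via epsilon: add I.
From I via epsilon: add H.
From H via epsilon: add G.
epsilon-closure = {A, F, G, H, I}, which has 5 states.

5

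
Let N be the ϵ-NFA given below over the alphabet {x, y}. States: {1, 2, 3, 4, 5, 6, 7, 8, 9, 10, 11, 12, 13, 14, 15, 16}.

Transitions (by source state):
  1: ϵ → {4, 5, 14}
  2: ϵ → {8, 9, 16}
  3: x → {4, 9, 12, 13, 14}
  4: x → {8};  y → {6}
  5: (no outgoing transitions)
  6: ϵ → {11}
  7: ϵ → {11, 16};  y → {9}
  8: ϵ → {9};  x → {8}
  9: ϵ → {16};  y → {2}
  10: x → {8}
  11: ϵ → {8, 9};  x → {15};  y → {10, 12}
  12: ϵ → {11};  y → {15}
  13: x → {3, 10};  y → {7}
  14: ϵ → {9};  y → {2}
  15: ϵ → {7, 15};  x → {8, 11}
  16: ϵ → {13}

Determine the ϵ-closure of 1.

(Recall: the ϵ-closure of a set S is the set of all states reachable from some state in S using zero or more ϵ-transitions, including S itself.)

{1, 4, 5, 9, 13, 14, 16}

Start with {1}.
From 1 via ϵ: add 4, 5, 14.
From 14 via ϵ: add 9.
From 9 via ϵ: add 16.
From 16 via ϵ: add 13.
No new states can be added; the closed set is {1, 4, 5, 9, 13, 14, 16}.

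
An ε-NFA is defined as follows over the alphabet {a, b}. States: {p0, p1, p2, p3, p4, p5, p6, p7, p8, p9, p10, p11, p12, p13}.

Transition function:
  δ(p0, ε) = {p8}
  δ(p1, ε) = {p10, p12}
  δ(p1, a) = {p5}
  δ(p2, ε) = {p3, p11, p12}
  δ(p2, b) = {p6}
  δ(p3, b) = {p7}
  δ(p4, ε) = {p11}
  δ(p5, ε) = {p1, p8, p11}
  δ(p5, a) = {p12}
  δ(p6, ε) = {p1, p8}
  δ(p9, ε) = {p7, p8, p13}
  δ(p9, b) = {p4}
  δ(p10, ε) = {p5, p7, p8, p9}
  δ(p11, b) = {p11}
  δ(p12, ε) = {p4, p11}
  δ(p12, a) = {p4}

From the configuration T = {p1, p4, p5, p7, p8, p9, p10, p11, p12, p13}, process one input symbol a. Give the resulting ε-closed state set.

{p1, p4, p5, p7, p8, p9, p10, p11, p12, p13}

p1 on a → {p5}.
p5 on a → {p12}.
p12 on a → {p4}.
No a-transition from p4, p7, p8, p9, p10, p11, p13.
Union after reading a: {p4, p5, p12}.
Now take the ε-closure:
From p4 via ε: add p11.
From p5 via ε: add p1, p8.
From p1 via ε: add p10.
From p10 via ε: add p7, p9.
From p9 via ε: add p13.
No new states can be added; the closed set is {p1, p4, p5, p7, p8, p9, p10, p11, p12, p13}.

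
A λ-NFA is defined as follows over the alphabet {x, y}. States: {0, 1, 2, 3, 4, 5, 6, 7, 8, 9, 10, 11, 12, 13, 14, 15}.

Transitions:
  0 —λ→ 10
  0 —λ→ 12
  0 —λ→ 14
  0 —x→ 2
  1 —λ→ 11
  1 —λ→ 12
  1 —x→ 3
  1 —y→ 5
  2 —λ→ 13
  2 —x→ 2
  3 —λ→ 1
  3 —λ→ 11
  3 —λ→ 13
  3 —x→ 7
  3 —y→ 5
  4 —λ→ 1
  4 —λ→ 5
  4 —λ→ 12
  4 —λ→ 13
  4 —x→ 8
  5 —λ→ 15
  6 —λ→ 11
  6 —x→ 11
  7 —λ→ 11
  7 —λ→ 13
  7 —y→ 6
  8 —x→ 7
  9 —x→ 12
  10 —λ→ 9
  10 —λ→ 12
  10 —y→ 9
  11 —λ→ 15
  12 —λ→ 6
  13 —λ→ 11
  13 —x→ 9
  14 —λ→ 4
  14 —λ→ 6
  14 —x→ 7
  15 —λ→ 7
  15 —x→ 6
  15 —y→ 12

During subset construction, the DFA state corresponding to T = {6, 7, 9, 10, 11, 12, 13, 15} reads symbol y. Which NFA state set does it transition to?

{6, 7, 9, 11, 12, 13, 15}

7 on y → {6}.
10 on y → {9}.
15 on y → {12}.
No y-transition from 6, 9, 11, 12, 13.
Union after reading y: {6, 9, 12}.
Now take the λ-closure:
From 6 via λ: add 11.
From 11 via λ: add 15.
From 15 via λ: add 7.
From 7 via λ: add 13.
No new states can be added; the closed set is {6, 7, 9, 11, 12, 13, 15}.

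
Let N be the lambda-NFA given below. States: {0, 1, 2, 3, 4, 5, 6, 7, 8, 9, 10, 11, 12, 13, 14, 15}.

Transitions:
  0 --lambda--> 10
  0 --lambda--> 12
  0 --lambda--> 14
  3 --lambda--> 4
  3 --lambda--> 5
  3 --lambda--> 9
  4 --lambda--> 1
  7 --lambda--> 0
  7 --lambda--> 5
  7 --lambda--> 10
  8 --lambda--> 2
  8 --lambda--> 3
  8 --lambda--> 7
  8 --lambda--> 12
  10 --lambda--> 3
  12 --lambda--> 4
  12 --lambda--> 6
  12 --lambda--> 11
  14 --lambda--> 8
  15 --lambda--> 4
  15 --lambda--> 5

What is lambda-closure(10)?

Start with {10}.
From 10 via lambda: add 3.
From 3 via lambda: add 4, 5, 9.
From 4 via lambda: add 1.
No new states can be added; the closed set is {1, 3, 4, 5, 9, 10}.

{1, 3, 4, 5, 9, 10}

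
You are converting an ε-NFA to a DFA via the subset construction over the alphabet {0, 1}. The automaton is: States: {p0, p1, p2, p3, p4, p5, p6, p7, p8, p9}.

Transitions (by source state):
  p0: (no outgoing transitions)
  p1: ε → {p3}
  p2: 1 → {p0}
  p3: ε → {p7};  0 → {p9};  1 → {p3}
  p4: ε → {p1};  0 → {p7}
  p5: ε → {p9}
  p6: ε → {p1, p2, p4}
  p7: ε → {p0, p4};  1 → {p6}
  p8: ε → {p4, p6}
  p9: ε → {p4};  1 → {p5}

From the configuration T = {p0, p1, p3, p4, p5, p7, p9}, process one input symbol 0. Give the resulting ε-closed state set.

p3 on 0 → {p9}.
p4 on 0 → {p7}.
No 0-transition from p0, p1, p5, p7, p9.
Union after reading 0: {p7, p9}.
Now take the ε-closure:
From p7 via ε: add p0, p4.
From p4 via ε: add p1.
From p1 via ε: add p3.
No new states can be added; the closed set is {p0, p1, p3, p4, p7, p9}.

{p0, p1, p3, p4, p7, p9}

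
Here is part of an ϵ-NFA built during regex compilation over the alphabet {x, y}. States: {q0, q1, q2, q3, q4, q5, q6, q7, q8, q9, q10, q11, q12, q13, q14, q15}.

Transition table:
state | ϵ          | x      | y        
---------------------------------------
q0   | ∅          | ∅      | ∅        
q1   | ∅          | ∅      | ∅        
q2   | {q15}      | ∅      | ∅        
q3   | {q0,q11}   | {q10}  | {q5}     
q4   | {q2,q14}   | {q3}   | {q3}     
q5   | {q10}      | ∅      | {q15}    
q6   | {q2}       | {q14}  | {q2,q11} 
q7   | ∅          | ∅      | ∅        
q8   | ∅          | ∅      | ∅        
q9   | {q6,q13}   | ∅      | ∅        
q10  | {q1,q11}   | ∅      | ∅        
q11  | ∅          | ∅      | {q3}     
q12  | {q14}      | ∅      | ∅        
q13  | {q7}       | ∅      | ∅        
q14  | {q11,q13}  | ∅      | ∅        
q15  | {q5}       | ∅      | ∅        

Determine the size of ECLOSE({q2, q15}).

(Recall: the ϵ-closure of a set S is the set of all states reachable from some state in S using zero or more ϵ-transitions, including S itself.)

Start with {q2, q15}.
From q15 via ϵ: add q5.
From q5 via ϵ: add q10.
From q10 via ϵ: add q1, q11.
ϵ-closure = {q1, q2, q5, q10, q11, q15}, which has 6 states.

6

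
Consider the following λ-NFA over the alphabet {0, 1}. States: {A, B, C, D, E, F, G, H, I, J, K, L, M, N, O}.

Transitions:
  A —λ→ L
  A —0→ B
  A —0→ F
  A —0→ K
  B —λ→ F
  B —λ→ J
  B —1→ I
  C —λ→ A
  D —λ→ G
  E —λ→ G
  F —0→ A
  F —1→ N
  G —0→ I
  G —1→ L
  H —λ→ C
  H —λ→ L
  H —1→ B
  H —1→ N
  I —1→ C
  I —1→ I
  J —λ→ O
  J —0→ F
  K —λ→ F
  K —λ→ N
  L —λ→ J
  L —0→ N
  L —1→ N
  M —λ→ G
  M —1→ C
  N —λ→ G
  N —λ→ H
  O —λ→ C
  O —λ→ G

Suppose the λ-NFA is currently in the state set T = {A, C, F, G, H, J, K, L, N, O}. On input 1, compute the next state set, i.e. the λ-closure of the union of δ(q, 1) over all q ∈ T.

F on 1 → {N}.
G on 1 → {L}.
H on 1 → {B, N}.
L on 1 → {N}.
No 1-transition from A, C, J, K, N, O.
Union after reading 1: {B, L, N}.
Now take the λ-closure:
From B via λ: add F, J.
From N via λ: add G, H.
From H via λ: add C.
From J via λ: add O.
From C via λ: add A.
No new states can be added; the closed set is {A, B, C, F, G, H, J, L, N, O}.

{A, B, C, F, G, H, J, L, N, O}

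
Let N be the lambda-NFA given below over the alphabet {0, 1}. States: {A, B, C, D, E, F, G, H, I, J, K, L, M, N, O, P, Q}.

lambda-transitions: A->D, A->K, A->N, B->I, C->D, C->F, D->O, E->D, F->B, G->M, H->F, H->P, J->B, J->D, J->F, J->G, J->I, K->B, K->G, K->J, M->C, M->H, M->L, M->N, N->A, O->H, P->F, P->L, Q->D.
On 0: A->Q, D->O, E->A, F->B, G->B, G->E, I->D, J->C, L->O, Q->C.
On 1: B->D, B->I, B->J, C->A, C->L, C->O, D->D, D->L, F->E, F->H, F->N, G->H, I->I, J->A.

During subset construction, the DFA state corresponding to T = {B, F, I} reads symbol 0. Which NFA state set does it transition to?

{B, D, F, H, I, L, O, P}

F on 0 → {B}.
I on 0 → {D}.
No 0-transition from B.
Union after reading 0: {B, D}.
Now take the lambda-closure:
From B via lambda: add I.
From D via lambda: add O.
From O via lambda: add H.
From H via lambda: add F, P.
From P via lambda: add L.
No new states can be added; the closed set is {B, D, F, H, I, L, O, P}.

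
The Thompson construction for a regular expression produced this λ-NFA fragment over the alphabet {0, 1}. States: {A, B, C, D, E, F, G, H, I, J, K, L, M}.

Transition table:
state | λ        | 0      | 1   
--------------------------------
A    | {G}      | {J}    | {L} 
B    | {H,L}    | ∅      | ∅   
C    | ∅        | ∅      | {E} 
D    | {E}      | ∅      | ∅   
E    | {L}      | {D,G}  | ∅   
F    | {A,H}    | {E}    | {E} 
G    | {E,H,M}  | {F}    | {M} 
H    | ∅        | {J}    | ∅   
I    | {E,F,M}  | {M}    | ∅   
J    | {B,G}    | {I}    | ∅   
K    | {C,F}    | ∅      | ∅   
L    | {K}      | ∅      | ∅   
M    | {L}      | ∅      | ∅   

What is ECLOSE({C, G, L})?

Start with {C, G, L}.
From G via λ: add E, H, M.
From L via λ: add K.
From K via λ: add F.
From F via λ: add A.
No new states can be added; the closed set is {A, C, E, F, G, H, K, L, M}.

{A, C, E, F, G, H, K, L, M}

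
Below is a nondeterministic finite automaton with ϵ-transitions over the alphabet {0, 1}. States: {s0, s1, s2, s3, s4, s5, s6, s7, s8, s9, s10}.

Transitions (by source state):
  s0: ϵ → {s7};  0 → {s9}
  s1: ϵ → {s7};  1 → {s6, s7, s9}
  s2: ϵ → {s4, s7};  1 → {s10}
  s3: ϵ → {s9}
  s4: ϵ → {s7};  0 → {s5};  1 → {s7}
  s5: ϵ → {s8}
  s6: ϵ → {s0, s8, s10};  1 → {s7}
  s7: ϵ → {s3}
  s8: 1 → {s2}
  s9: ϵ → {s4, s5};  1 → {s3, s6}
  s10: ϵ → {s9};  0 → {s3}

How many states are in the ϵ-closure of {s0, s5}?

Start with {s0, s5}.
From s0 via ϵ: add s7.
From s5 via ϵ: add s8.
From s7 via ϵ: add s3.
From s3 via ϵ: add s9.
From s9 via ϵ: add s4.
ϵ-closure = {s0, s3, s4, s5, s7, s8, s9}, which has 7 states.

7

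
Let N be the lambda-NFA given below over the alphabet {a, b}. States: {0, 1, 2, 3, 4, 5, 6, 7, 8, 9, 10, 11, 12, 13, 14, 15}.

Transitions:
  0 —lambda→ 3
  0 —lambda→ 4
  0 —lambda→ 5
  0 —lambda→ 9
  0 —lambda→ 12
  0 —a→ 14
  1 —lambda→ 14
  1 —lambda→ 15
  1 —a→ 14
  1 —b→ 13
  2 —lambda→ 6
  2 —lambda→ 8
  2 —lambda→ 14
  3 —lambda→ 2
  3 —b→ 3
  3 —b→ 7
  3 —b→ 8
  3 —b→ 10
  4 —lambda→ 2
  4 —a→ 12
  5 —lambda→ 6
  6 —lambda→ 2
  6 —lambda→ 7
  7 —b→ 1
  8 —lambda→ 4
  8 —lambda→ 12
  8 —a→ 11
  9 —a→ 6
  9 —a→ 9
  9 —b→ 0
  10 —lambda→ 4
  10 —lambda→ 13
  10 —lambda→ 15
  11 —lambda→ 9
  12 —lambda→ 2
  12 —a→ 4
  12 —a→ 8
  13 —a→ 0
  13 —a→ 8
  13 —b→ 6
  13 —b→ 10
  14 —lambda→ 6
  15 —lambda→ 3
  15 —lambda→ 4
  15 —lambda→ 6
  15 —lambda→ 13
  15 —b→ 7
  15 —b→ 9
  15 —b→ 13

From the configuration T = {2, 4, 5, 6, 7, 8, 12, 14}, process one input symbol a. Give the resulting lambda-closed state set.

{2, 4, 6, 7, 8, 9, 11, 12, 14}

4 on a → {12}.
8 on a → {11}.
12 on a → {4, 8}.
No a-transition from 2, 5, 6, 7, 14.
Union after reading a: {4, 8, 11, 12}.
Now take the lambda-closure:
From 4 via lambda: add 2.
From 11 via lambda: add 9.
From 2 via lambda: add 6, 14.
From 6 via lambda: add 7.
No new states can be added; the closed set is {2, 4, 6, 7, 8, 9, 11, 12, 14}.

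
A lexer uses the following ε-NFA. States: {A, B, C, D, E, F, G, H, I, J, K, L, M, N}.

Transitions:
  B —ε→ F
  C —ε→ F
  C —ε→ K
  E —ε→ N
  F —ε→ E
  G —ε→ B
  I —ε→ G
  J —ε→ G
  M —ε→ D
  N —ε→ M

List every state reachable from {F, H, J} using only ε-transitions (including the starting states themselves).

Start with {F, H, J}.
From F via ε: add E.
From J via ε: add G.
From E via ε: add N.
From G via ε: add B.
From N via ε: add M.
From M via ε: add D.
No new states can be added; the closed set is {B, D, E, F, G, H, J, M, N}.

{B, D, E, F, G, H, J, M, N}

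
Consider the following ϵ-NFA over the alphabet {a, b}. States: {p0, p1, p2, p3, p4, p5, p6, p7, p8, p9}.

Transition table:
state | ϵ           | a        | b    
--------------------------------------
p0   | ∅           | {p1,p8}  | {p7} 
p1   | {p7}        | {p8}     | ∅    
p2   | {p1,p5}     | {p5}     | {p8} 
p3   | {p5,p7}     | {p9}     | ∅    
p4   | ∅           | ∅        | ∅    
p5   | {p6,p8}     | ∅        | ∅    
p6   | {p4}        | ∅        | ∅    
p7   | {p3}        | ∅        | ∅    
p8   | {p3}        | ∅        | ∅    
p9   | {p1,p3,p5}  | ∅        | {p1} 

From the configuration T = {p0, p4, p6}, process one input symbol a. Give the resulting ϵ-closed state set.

{p1, p3, p4, p5, p6, p7, p8}

p0 on a → {p1, p8}.
No a-transition from p4, p6.
Union after reading a: {p1, p8}.
Now take the ϵ-closure:
From p1 via ϵ: add p7.
From p8 via ϵ: add p3.
From p3 via ϵ: add p5.
From p5 via ϵ: add p6.
From p6 via ϵ: add p4.
No new states can be added; the closed set is {p1, p3, p4, p5, p6, p7, p8}.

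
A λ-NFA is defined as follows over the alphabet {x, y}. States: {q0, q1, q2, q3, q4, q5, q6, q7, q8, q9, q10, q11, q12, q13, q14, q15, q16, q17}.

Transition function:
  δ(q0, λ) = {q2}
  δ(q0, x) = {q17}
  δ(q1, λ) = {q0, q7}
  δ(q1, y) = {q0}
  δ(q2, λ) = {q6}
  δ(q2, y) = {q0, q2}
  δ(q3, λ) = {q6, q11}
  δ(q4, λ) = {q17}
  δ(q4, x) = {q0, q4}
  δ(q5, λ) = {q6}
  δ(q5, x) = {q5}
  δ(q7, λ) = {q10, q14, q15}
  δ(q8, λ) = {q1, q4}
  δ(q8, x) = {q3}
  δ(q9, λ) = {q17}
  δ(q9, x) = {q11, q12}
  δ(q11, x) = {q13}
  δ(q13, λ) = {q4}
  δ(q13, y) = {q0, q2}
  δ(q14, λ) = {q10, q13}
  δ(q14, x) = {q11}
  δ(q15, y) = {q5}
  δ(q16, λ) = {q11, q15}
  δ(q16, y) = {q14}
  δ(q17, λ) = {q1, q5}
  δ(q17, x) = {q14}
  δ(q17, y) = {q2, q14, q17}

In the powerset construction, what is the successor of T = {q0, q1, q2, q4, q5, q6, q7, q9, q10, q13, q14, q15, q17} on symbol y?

{q0, q1, q2, q4, q5, q6, q7, q10, q13, q14, q15, q17}

q1 on y → {q0}.
q2 on y → {q0, q2}.
q13 on y → {q0, q2}.
q15 on y → {q5}.
q17 on y → {q2, q14, q17}.
No y-transition from q0, q4, q5, q6, q7, q9, q10, q14.
Union after reading y: {q0, q2, q5, q14, q17}.
Now take the λ-closure:
From q2 via λ: add q6.
From q14 via λ: add q10, q13.
From q17 via λ: add q1.
From q1 via λ: add q7.
From q13 via λ: add q4.
From q7 via λ: add q15.
No new states can be added; the closed set is {q0, q1, q2, q4, q5, q6, q7, q10, q13, q14, q15, q17}.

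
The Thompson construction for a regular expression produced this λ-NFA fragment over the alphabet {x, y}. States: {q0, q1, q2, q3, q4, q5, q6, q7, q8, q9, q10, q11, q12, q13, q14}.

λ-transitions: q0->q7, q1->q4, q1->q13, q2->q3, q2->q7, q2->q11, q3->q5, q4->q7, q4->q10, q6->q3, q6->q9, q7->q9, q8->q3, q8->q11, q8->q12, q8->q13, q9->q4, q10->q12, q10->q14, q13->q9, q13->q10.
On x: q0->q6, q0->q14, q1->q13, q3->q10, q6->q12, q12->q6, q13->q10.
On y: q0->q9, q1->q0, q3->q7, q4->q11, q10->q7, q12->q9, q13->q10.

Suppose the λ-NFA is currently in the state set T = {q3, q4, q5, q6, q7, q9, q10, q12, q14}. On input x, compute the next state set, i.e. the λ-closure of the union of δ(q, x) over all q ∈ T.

{q3, q4, q5, q6, q7, q9, q10, q12, q14}

q3 on x → {q10}.
q6 on x → {q12}.
q12 on x → {q6}.
No x-transition from q4, q5, q7, q9, q10, q14.
Union after reading x: {q6, q10, q12}.
Now take the λ-closure:
From q6 via λ: add q3, q9.
From q10 via λ: add q14.
From q3 via λ: add q5.
From q9 via λ: add q4.
From q4 via λ: add q7.
No new states can be added; the closed set is {q3, q4, q5, q6, q7, q9, q10, q12, q14}.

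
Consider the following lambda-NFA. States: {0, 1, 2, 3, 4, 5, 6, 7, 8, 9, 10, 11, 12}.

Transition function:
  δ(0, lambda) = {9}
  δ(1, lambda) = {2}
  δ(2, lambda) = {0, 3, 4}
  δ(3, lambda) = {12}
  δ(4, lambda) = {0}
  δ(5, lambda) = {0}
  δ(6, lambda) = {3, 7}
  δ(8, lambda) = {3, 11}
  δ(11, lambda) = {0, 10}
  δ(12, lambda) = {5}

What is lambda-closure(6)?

{0, 3, 5, 6, 7, 9, 12}

Start with {6}.
From 6 via lambda: add 3, 7.
From 3 via lambda: add 12.
From 12 via lambda: add 5.
From 5 via lambda: add 0.
From 0 via lambda: add 9.
No new states can be added; the closed set is {0, 3, 5, 6, 7, 9, 12}.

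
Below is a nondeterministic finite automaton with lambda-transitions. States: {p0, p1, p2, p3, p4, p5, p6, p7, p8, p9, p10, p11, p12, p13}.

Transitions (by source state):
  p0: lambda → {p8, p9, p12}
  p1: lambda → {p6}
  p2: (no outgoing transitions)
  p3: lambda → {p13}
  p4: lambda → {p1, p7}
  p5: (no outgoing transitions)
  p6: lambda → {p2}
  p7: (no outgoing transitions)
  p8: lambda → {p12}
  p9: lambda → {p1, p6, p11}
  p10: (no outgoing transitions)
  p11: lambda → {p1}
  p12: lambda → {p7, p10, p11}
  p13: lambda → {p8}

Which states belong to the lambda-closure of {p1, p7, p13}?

Start with {p1, p7, p13}.
From p1 via lambda: add p6.
From p13 via lambda: add p8.
From p6 via lambda: add p2.
From p8 via lambda: add p12.
From p12 via lambda: add p10, p11.
No new states can be added; the closed set is {p1, p2, p6, p7, p8, p10, p11, p12, p13}.

{p1, p2, p6, p7, p8, p10, p11, p12, p13}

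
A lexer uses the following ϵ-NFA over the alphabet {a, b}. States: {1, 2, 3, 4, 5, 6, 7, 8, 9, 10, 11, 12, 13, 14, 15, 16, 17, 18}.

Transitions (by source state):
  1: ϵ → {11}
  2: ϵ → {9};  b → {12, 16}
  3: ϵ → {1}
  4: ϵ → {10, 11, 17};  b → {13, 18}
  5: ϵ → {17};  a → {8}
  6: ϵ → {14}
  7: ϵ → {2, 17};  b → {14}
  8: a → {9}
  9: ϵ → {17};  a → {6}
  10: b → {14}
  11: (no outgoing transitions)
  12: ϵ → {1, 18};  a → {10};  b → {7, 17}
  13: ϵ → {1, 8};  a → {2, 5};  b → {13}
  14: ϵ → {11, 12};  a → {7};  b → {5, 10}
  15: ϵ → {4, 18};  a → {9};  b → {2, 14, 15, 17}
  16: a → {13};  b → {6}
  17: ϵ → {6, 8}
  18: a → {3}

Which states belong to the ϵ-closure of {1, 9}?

{1, 6, 8, 9, 11, 12, 14, 17, 18}

Start with {1, 9}.
From 1 via ϵ: add 11.
From 9 via ϵ: add 17.
From 17 via ϵ: add 6, 8.
From 6 via ϵ: add 14.
From 14 via ϵ: add 12.
From 12 via ϵ: add 18.
No new states can be added; the closed set is {1, 6, 8, 9, 11, 12, 14, 17, 18}.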